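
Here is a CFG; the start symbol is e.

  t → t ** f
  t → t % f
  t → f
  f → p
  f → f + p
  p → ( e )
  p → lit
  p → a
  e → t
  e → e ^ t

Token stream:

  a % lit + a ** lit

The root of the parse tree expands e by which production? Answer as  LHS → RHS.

e → t

[e [t [t [t [f [p a]]] % [f [f [p lit]] + [p a]]] ** [f [p lit]]]]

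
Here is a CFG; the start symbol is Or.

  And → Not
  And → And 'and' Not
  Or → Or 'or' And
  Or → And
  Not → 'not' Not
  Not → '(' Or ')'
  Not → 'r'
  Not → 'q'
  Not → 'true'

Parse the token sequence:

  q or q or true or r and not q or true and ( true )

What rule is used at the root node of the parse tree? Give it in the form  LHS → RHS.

[Or [Or [Or [Or [Or [And [Not q]]] or [And [Not q]]] or [And [Not true]]] or [And [And [Not r]] and [Not not [Not q]]]] or [And [And [Not true]] and [Not ( [Or [And [Not true]]] )]]]

Or → Or 'or' And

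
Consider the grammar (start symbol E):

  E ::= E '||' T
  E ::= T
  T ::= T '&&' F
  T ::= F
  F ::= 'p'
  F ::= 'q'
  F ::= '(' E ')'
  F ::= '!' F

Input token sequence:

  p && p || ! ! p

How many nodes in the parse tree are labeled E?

[E [E [T [T [F p]] && [F p]]] || [T [F ! [F ! [F p]]]]]

2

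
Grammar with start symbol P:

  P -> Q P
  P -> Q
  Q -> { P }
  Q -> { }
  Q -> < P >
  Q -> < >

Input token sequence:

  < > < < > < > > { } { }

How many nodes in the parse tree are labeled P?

6

[P [Q < >] [P [Q < [P [Q < >] [P [Q < >]]] >] [P [Q { }] [P [Q { }]]]]]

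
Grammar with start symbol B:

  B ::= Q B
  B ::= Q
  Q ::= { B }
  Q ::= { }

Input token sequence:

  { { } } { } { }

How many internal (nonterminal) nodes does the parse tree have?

8

[B [Q { [B [Q { }]] }] [B [Q { }] [B [Q { }]]]]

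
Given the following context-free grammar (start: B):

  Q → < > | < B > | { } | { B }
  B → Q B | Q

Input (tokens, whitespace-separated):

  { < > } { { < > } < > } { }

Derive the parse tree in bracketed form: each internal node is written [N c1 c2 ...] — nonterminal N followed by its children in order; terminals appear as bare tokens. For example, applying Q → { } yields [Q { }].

B
Q B
{ B } B
{ Q } B
{ < > } B
{ < > } Q B
{ < > } { B } B
{ < > } { Q B } B
{ < > } { { B } B } B
{ < > } { { Q } B } B
{ < > } { { < > } B } B
{ < > } { { < > } Q } B
{ < > } { { < > } < > } B
{ < > } { { < > } < > } Q
{ < > } { { < > } < > } { }

[B [Q { [B [Q < >]] }] [B [Q { [B [Q { [B [Q < >]] }] [B [Q < >]]] }] [B [Q { }]]]]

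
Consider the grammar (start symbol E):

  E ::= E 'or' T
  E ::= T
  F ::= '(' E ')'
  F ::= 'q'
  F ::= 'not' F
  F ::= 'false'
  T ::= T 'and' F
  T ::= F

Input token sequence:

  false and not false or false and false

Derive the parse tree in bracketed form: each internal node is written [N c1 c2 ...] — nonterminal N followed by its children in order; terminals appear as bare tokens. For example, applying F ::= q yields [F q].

[E [E [T [T [F false]] and [F not [F false]]]] or [T [T [F false]] and [F false]]]

E
E or T
T or T
T and F or T
F and F or T
false and F or T
false and not F or T
false and not false or T
false and not false or T and F
false and not false or F and F
false and not false or false and F
false and not false or false and false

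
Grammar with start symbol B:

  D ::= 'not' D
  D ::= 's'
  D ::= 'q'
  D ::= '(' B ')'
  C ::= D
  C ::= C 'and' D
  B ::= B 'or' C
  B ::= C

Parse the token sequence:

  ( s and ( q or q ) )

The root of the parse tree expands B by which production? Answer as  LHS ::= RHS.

[B [C [D ( [B [C [C [D s]] and [D ( [B [B [C [D q]]] or [C [D q]]] )]]] )]]]

B ::= C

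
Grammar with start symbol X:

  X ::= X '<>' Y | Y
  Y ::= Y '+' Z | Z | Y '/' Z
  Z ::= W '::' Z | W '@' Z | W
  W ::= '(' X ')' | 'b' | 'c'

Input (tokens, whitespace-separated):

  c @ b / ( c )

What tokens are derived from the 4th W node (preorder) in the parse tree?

c

[X [Y [Y [Z [W c] @ [Z [W b]]]] / [Z [W ( [X [Y [Z [W c]]]] )]]]]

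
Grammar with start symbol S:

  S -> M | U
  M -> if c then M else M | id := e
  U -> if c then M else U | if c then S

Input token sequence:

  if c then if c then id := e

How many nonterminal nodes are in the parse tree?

[S [U if c then [S [U if c then [S [M id := e]]]]]]

6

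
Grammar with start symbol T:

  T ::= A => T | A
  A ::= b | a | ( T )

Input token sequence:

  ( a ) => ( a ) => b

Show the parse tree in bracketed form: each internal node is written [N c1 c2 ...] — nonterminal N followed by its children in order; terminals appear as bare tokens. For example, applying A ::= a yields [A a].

[T [A ( [T [A a]] )] => [T [A ( [T [A a]] )] => [T [A b]]]]

T
A => T
( T ) => T
( A ) => T
( a ) => T
( a ) => A => T
( a ) => ( T ) => T
( a ) => ( A ) => T
( a ) => ( a ) => T
( a ) => ( a ) => A
( a ) => ( a ) => b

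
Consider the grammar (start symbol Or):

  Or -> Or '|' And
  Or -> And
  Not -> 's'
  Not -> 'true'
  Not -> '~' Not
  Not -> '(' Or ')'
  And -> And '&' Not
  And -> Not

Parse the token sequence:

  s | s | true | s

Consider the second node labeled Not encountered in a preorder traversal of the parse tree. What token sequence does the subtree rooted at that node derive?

[Or [Or [Or [Or [And [Not s]]] | [And [Not s]]] | [And [Not true]]] | [And [Not s]]]

s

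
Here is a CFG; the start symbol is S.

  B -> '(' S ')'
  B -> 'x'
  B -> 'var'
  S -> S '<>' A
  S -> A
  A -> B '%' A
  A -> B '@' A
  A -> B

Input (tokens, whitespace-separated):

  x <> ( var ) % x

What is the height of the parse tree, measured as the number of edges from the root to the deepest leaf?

[S [S [A [B x]]] <> [A [B ( [S [A [B var]]] )] % [A [B x]]]]

6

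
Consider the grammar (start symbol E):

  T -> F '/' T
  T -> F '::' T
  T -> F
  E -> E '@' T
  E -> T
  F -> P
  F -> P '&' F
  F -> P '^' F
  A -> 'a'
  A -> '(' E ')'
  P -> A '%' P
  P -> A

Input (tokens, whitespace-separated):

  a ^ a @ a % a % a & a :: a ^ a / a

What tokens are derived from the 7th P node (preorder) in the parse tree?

[E [E [T [F [P [A a]] ^ [F [P [A a]]]]]] @ [T [F [P [A a] % [P [A a] % [P [A a]]]] & [F [P [A a]]]] :: [T [F [P [A a]] ^ [F [P [A a]]]] / [T [F [P [A a]]]]]]]

a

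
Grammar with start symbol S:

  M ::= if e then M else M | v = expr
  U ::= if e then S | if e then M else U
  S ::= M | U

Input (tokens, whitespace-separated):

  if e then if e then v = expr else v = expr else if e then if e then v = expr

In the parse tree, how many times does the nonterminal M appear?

[S [U if e then [M if e then [M v = expr] else [M v = expr]] else [U if e then [S [U if e then [S [M v = expr]]]]]]]

4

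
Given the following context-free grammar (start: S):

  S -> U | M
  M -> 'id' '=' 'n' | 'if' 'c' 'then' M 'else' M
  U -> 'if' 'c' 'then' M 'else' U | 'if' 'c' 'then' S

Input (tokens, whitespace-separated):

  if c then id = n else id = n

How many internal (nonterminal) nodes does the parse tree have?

[S [M if c then [M id = n] else [M id = n]]]

4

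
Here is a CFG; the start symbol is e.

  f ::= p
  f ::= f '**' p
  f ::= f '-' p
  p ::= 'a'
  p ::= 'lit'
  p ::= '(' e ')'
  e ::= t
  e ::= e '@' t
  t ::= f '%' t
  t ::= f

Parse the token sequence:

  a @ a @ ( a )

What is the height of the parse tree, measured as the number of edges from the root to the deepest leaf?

[e [e [e [t [f [p a]]]] @ [t [f [p a]]]] @ [t [f [p ( [e [t [f [p a]]]] )]]]]

8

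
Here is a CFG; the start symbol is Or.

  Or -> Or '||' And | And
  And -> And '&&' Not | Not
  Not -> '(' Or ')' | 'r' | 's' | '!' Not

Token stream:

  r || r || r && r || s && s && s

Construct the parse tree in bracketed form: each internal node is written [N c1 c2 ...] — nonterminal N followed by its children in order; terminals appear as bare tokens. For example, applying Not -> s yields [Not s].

[Or [Or [Or [Or [And [Not r]]] || [And [Not r]]] || [And [And [Not r]] && [Not r]]] || [And [And [And [Not s]] && [Not s]] && [Not s]]]

Or
Or || And
Or || And || And
Or || And || And || And
And || And || And || And
Not || And || And || And
r || And || And || And
r || Not || And || And
r || r || And || And
r || r || And && Not || And
r || r || Not && Not || And
r || r || r && Not || And
r || r || r && r || And
r || r || r && r || And && Not
r || r || r && r || And && Not && Not
r || r || r && r || Not && Not && Not
r || r || r && r || s && Not && Not
r || r || r && r || s && s && Not
r || r || r && r || s && s && s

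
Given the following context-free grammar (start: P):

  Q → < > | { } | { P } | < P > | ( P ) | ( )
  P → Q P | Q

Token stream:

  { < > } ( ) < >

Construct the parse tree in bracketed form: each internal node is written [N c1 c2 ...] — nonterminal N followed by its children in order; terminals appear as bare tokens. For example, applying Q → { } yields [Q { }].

P
Q P
{ P } P
{ Q } P
{ < > } P
{ < > } Q P
{ < > } ( ) P
{ < > } ( ) Q
{ < > } ( ) < >

[P [Q { [P [Q < >]] }] [P [Q ( )] [P [Q < >]]]]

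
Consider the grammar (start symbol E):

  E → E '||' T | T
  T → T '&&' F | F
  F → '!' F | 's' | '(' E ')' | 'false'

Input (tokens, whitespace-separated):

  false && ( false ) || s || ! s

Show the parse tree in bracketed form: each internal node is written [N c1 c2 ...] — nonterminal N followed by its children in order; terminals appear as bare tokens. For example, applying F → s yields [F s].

E
E || T
E || T || T
T || T || T
T && F || T || T
F && F || T || T
false && F || T || T
false && ( E ) || T || T
false && ( T ) || T || T
false && ( F ) || T || T
false && ( false ) || T || T
false && ( false ) || F || T
false && ( false ) || s || T
false && ( false ) || s || F
false && ( false ) || s || ! F
false && ( false ) || s || ! s

[E [E [E [T [T [F false]] && [F ( [E [T [F false]]] )]]] || [T [F s]]] || [T [F ! [F s]]]]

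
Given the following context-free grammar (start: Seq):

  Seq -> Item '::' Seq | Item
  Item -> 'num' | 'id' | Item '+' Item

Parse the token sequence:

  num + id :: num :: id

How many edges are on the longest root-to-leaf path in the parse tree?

[Seq [Item [Item num] + [Item id]] :: [Seq [Item num] :: [Seq [Item id]]]]

4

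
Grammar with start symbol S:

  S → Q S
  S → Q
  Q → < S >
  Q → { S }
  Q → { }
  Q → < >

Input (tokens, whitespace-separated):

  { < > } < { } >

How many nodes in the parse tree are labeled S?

[S [Q { [S [Q < >]] }] [S [Q < [S [Q { }]] >]]]

4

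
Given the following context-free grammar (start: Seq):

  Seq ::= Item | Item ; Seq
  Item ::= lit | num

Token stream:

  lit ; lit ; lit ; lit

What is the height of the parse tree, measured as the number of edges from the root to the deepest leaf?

5

[Seq [Item lit] ; [Seq [Item lit] ; [Seq [Item lit] ; [Seq [Item lit]]]]]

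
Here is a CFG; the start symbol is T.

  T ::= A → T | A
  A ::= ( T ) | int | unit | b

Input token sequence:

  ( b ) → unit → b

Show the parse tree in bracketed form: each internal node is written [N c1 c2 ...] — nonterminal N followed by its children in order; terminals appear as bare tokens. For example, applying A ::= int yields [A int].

T
A → T
( T ) → T
( A ) → T
( b ) → T
( b ) → A → T
( b ) → unit → T
( b ) → unit → A
( b ) → unit → b

[T [A ( [T [A b]] )] → [T [A unit] → [T [A b]]]]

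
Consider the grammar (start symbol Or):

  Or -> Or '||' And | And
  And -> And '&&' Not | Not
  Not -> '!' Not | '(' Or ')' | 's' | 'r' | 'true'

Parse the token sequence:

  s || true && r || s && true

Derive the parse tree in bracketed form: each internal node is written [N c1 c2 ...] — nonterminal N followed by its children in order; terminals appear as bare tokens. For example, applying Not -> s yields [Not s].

Or
Or || And
Or || And || And
And || And || And
Not || And || And
s || And || And
s || And && Not || And
s || Not && Not || And
s || true && Not || And
s || true && r || And
s || true && r || And && Not
s || true && r || Not && Not
s || true && r || s && Not
s || true && r || s && true

[Or [Or [Or [And [Not s]]] || [And [And [Not true]] && [Not r]]] || [And [And [Not s]] && [Not true]]]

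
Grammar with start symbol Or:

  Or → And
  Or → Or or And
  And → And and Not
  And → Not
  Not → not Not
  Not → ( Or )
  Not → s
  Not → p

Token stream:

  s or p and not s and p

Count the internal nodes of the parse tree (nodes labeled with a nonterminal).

[Or [Or [And [Not s]]] or [And [And [And [Not p]] and [Not not [Not s]]] and [Not p]]]

11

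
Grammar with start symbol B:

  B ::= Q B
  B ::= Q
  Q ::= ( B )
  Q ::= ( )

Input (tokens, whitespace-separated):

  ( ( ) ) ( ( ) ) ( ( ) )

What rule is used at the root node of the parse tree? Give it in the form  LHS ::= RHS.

[B [Q ( [B [Q ( )]] )] [B [Q ( [B [Q ( )]] )] [B [Q ( [B [Q ( )]] )]]]]

B ::= Q B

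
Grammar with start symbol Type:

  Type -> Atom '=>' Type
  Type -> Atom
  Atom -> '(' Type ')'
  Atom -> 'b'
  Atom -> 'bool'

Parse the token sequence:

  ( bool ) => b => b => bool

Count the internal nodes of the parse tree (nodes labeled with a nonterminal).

[Type [Atom ( [Type [Atom bool]] )] => [Type [Atom b] => [Type [Atom b] => [Type [Atom bool]]]]]

10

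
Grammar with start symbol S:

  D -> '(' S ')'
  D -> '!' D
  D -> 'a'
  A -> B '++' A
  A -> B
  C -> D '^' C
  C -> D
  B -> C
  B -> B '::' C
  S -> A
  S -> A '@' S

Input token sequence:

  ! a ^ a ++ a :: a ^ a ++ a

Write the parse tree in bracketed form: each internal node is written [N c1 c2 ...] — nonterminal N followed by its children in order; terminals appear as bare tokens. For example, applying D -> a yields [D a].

S
A
B ++ A
C ++ A
D ^ C ++ A
! D ^ C ++ A
! a ^ C ++ A
! a ^ D ++ A
! a ^ a ++ A
! a ^ a ++ B ++ A
! a ^ a ++ B :: C ++ A
! a ^ a ++ C :: C ++ A
! a ^ a ++ D :: C ++ A
! a ^ a ++ a :: C ++ A
! a ^ a ++ a :: D ^ C ++ A
! a ^ a ++ a :: a ^ C ++ A
! a ^ a ++ a :: a ^ D ++ A
! a ^ a ++ a :: a ^ a ++ A
! a ^ a ++ a :: a ^ a ++ B
! a ^ a ++ a :: a ^ a ++ C
! a ^ a ++ a :: a ^ a ++ D
! a ^ a ++ a :: a ^ a ++ a

[S [A [B [C [D ! [D a]] ^ [C [D a]]]] ++ [A [B [B [C [D a]]] :: [C [D a] ^ [C [D a]]]] ++ [A [B [C [D a]]]]]]]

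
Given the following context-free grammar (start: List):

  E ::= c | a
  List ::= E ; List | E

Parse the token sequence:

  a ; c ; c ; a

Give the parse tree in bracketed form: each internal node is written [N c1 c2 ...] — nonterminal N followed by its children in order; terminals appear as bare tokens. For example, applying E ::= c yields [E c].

List
E ; List
a ; List
a ; E ; List
a ; c ; List
a ; c ; E ; List
a ; c ; c ; List
a ; c ; c ; E
a ; c ; c ; a

[List [E a] ; [List [E c] ; [List [E c] ; [List [E a]]]]]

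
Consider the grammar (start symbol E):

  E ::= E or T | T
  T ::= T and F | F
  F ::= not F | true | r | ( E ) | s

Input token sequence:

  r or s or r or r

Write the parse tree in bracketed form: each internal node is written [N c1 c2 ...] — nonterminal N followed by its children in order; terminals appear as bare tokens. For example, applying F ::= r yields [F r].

[E [E [E [E [T [F r]]] or [T [F s]]] or [T [F r]]] or [T [F r]]]

E
E or T
E or T or T
E or T or T or T
T or T or T or T
F or T or T or T
r or T or T or T
r or F or T or T
r or s or T or T
r or s or F or T
r or s or r or T
r or s or r or F
r or s or r or r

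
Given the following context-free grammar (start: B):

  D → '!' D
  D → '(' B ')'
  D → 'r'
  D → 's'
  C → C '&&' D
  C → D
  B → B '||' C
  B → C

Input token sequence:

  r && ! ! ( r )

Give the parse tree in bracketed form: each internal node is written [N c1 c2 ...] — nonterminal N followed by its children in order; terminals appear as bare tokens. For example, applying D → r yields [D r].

B
C
C && D
D && D
r && D
r && ! D
r && ! ! D
r && ! ! ( B )
r && ! ! ( C )
r && ! ! ( D )
r && ! ! ( r )

[B [C [C [D r]] && [D ! [D ! [D ( [B [C [D r]]] )]]]]]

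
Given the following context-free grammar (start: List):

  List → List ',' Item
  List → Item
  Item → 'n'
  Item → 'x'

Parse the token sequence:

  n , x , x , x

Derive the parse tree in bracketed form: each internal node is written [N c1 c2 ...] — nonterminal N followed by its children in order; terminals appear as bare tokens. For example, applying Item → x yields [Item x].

List
List , Item
List , Item , Item
List , Item , Item , Item
Item , Item , Item , Item
n , Item , Item , Item
n , x , Item , Item
n , x , x , Item
n , x , x , x

[List [List [List [List [Item n]] , [Item x]] , [Item x]] , [Item x]]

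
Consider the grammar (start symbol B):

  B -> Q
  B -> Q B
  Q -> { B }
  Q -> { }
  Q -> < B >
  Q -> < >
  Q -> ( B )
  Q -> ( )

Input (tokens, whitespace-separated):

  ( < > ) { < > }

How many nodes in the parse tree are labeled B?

[B [Q ( [B [Q < >]] )] [B [Q { [B [Q < >]] }]]]

4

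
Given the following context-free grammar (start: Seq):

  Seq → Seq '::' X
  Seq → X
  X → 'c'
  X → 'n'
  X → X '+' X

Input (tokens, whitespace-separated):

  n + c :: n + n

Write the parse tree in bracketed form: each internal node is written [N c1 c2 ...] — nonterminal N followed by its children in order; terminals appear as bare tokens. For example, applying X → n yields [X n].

Seq
Seq :: X
X :: X
X + X :: X
n + X :: X
n + c :: X
n + c :: X + X
n + c :: n + X
n + c :: n + n

[Seq [Seq [X [X n] + [X c]]] :: [X [X n] + [X n]]]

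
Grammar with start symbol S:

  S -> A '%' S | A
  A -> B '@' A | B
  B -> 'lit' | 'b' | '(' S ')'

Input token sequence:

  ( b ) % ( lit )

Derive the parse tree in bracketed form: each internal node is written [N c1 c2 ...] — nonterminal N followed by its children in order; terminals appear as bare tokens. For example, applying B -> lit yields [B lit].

[S [A [B ( [S [A [B b]]] )]] % [S [A [B ( [S [A [B lit]]] )]]]]

S
A % S
B % S
( S ) % S
( A ) % S
( B ) % S
( b ) % S
( b ) % A
( b ) % B
( b ) % ( S )
( b ) % ( A )
( b ) % ( B )
( b ) % ( lit )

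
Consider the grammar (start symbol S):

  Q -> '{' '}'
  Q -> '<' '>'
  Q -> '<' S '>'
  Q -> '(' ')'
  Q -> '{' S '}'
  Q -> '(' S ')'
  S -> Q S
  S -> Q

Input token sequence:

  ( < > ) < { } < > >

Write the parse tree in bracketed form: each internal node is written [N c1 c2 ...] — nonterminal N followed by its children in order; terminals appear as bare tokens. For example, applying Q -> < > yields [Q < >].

[S [Q ( [S [Q < >]] )] [S [Q < [S [Q { }] [S [Q < >]]] >]]]

S
Q S
( S ) S
( Q ) S
( < > ) S
( < > ) Q
( < > ) < S >
( < > ) < Q S >
( < > ) < { } S >
( < > ) < { } Q >
( < > ) < { } < > >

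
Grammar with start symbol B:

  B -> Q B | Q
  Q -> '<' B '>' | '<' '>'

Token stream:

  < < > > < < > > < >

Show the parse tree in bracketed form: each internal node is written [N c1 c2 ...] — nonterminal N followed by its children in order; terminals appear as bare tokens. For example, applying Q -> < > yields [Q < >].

B
Q B
< B > B
< Q > B
< < > > B
< < > > Q B
< < > > < B > B
< < > > < Q > B
< < > > < < > > B
< < > > < < > > Q
< < > > < < > > < >

[B [Q < [B [Q < >]] >] [B [Q < [B [Q < >]] >] [B [Q < >]]]]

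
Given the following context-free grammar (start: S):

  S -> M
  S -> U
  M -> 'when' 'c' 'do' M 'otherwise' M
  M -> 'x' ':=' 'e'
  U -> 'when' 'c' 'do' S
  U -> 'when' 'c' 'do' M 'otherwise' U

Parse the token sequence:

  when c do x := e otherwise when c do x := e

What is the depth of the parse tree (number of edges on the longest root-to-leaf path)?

[S [U when c do [M x := e] otherwise [U when c do [S [M x := e]]]]]

5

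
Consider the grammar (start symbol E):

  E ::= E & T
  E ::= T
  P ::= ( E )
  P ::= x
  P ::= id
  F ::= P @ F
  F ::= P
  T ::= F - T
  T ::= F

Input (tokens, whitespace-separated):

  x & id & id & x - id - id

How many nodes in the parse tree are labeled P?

6

[E [E [E [E [T [F [P x]]]] & [T [F [P id]]]] & [T [F [P id]]]] & [T [F [P x]] - [T [F [P id]] - [T [F [P id]]]]]]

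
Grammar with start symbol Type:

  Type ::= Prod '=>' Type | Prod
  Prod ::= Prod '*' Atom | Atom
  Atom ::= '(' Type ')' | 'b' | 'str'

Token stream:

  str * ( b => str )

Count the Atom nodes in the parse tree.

4

[Type [Prod [Prod [Atom str]] * [Atom ( [Type [Prod [Atom b]] => [Type [Prod [Atom str]]]] )]]]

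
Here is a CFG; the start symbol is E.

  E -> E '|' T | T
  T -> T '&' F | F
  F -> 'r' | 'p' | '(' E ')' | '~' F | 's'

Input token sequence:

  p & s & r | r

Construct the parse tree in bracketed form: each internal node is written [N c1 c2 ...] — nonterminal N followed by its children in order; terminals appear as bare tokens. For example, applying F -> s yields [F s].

E
E | T
T | T
T & F | T
T & F & F | T
F & F & F | T
p & F & F | T
p & s & F | T
p & s & r | T
p & s & r | F
p & s & r | r

[E [E [T [T [T [F p]] & [F s]] & [F r]]] | [T [F r]]]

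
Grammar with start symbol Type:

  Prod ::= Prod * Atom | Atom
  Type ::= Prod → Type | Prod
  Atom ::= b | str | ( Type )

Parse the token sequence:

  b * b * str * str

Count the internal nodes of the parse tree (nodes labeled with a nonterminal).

[Type [Prod [Prod [Prod [Prod [Atom b]] * [Atom b]] * [Atom str]] * [Atom str]]]

9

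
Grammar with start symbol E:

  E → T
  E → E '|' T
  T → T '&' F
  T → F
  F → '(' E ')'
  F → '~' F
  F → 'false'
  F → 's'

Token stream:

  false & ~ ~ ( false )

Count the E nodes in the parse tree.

[E [T [T [F false]] & [F ~ [F ~ [F ( [E [T [F false]]] )]]]]]

2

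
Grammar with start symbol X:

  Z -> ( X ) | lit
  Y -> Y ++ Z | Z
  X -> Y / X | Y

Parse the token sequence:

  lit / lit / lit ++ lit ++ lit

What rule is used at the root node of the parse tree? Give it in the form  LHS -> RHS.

X -> Y / X

[X [Y [Z lit]] / [X [Y [Z lit]] / [X [Y [Y [Y [Z lit]] ++ [Z lit]] ++ [Z lit]]]]]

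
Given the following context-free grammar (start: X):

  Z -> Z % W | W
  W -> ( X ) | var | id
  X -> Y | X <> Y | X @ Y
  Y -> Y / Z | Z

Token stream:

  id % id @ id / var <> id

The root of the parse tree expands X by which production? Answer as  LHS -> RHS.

X -> X <> Y

[X [X [X [Y [Z [Z [W id]] % [W id]]]] @ [Y [Y [Z [W id]]] / [Z [W var]]]] <> [Y [Z [W id]]]]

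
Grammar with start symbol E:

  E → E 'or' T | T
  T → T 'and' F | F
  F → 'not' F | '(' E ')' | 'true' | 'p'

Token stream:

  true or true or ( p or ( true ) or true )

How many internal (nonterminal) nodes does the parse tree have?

[E [E [E [T [F true]]] or [T [F true]]] or [T [F ( [E [E [E [T [F p]]] or [T [F ( [E [T [F true]]] )]]] or [T [F true]]] )]]]

21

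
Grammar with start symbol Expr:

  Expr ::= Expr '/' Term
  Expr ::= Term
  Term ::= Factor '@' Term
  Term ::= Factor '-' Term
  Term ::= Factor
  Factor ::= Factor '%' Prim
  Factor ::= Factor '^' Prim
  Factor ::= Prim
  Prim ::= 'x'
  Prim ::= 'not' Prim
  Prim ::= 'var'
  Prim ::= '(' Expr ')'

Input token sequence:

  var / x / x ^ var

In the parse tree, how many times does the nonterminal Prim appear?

[Expr [Expr [Expr [Term [Factor [Prim var]]]] / [Term [Factor [Prim x]]]] / [Term [Factor [Factor [Prim x]] ^ [Prim var]]]]

4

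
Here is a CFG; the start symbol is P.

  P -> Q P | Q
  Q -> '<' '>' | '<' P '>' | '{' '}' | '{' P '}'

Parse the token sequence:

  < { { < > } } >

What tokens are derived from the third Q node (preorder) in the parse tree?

[P [Q < [P [Q { [P [Q { [P [Q < >]] }]] }]] >]]

{ < > }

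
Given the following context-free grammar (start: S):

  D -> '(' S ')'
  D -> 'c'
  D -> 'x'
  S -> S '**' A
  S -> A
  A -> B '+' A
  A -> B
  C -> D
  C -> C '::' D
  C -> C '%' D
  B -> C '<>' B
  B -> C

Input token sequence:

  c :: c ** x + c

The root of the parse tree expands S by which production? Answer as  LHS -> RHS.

S -> S '**' A

[S [S [A [B [C [C [D c]] :: [D c]]]]] ** [A [B [C [D x]]] + [A [B [C [D c]]]]]]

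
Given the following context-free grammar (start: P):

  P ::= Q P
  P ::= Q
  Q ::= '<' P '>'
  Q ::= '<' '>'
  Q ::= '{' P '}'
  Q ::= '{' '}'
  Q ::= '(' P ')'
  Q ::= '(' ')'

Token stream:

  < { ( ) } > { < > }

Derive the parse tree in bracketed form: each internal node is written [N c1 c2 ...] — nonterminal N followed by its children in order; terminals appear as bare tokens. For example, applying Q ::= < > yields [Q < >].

P
Q P
< P > P
< Q > P
< { P } > P
< { Q } > P
< { ( ) } > P
< { ( ) } > Q
< { ( ) } > { P }
< { ( ) } > { Q }
< { ( ) } > { < > }

[P [Q < [P [Q { [P [Q ( )]] }]] >] [P [Q { [P [Q < >]] }]]]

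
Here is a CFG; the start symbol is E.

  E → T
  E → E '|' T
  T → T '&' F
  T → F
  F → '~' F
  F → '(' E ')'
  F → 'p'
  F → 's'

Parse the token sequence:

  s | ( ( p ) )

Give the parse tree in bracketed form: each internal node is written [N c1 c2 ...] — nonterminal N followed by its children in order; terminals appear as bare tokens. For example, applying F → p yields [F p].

E
E | T
T | T
F | T
s | T
s | F
s | ( E )
s | ( T )
s | ( F )
s | ( ( E ) )
s | ( ( T ) )
s | ( ( F ) )
s | ( ( p ) )

[E [E [T [F s]]] | [T [F ( [E [T [F ( [E [T [F p]]] )]]] )]]]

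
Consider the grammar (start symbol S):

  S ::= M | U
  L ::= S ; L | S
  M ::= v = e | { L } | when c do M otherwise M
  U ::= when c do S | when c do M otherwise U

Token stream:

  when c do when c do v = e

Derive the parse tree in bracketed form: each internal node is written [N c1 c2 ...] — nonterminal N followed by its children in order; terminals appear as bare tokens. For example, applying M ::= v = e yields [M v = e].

[S [U when c do [S [U when c do [S [M v = e]]]]]]

S
U
when c do S
when c do U
when c do when c do S
when c do when c do M
when c do when c do v = e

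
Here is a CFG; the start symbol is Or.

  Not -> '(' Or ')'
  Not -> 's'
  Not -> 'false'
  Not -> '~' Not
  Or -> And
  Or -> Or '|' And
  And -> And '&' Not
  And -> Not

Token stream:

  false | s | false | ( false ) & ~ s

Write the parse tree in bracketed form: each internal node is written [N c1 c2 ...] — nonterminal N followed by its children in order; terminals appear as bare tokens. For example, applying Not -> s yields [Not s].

[Or [Or [Or [Or [And [Not false]]] | [And [Not s]]] | [And [Not false]]] | [And [And [Not ( [Or [And [Not false]]] )]] & [Not ~ [Not s]]]]

Or
Or | And
Or | And | And
Or | And | And | And
And | And | And | And
Not | And | And | And
false | And | And | And
false | Not | And | And
false | s | And | And
false | s | Not | And
false | s | false | And
false | s | false | And & Not
false | s | false | Not & Not
false | s | false | ( Or ) & Not
false | s | false | ( And ) & Not
false | s | false | ( Not ) & Not
false | s | false | ( false ) & Not
false | s | false | ( false ) & ~ Not
false | s | false | ( false ) & ~ s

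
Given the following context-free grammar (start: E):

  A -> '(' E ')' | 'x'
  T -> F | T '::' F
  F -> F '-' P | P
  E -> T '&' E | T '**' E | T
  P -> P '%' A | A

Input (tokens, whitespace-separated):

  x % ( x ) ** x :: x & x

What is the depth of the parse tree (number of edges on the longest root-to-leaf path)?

[E [T [F [P [P [A x]] % [A ( [E [T [F [P [A x]]]]] )]]]] ** [E [T [T [F [P [A x]]]] :: [F [P [A x]]]] & [E [T [F [P [A x]]]]]]]

10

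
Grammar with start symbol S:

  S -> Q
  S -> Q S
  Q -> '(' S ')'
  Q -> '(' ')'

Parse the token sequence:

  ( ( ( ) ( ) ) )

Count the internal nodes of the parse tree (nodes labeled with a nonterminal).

8

[S [Q ( [S [Q ( [S [Q ( )] [S [Q ( )]]] )]] )]]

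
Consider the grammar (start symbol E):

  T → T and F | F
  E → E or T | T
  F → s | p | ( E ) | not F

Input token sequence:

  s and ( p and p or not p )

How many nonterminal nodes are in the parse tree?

[E [T [T [F s]] and [F ( [E [E [T [T [F p]] and [F p]]] or [T [F not [F p]]]] )]]]

14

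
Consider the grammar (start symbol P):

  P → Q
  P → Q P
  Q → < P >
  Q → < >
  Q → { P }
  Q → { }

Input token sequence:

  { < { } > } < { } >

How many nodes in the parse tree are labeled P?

[P [Q { [P [Q < [P [Q { }]] >]] }] [P [Q < [P [Q { }]] >]]]

5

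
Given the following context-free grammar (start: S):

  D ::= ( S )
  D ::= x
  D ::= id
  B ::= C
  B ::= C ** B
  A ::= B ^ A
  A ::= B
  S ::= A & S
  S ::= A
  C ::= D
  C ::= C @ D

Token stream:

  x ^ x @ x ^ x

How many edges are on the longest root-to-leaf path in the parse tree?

7

[S [A [B [C [D x]]] ^ [A [B [C [C [D x]] @ [D x]]] ^ [A [B [C [D x]]]]]]]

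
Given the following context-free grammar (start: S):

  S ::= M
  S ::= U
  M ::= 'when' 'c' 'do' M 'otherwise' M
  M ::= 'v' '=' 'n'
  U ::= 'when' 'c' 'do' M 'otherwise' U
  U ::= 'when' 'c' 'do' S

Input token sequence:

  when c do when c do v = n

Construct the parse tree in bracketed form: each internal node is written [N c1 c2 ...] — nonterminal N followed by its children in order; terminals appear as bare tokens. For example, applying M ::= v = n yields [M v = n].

[S [U when c do [S [U when c do [S [M v = n]]]]]]

S
U
when c do S
when c do U
when c do when c do S
when c do when c do M
when c do when c do v = n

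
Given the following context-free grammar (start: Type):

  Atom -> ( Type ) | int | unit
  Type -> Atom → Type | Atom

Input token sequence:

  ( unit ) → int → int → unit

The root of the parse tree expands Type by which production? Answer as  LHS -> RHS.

Type -> Atom → Type

[Type [Atom ( [Type [Atom unit]] )] → [Type [Atom int] → [Type [Atom int] → [Type [Atom unit]]]]]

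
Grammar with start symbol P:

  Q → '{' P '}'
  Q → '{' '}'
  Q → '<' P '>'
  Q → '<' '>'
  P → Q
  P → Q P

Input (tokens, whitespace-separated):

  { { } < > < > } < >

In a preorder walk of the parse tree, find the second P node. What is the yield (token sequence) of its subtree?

{ } < > < >

[P [Q { [P [Q { }] [P [Q < >] [P [Q < >]]]] }] [P [Q < >]]]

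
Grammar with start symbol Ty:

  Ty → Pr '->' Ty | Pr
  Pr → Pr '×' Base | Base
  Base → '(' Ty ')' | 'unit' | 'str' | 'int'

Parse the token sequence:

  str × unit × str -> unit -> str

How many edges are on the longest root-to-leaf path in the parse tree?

[Ty [Pr [Pr [Pr [Base str]] × [Base unit]] × [Base str]] -> [Ty [Pr [Base unit]] -> [Ty [Pr [Base str]]]]]

5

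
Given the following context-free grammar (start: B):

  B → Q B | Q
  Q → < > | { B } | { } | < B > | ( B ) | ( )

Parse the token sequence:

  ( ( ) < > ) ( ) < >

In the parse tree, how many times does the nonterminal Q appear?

5

[B [Q ( [B [Q ( )] [B [Q < >]]] )] [B [Q ( )] [B [Q < >]]]]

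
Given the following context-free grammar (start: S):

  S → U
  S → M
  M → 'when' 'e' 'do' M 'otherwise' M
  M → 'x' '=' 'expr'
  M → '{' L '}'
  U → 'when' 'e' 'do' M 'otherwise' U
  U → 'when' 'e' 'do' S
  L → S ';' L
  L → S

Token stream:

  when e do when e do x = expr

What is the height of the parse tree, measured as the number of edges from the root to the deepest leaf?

[S [U when e do [S [U when e do [S [M x = expr]]]]]]

6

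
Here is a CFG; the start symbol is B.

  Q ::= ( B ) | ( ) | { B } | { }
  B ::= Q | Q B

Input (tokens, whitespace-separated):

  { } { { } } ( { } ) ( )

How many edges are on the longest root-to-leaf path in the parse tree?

[B [Q { }] [B [Q { [B [Q { }]] }] [B [Q ( [B [Q { }]] )] [B [Q ( )]]]]]

6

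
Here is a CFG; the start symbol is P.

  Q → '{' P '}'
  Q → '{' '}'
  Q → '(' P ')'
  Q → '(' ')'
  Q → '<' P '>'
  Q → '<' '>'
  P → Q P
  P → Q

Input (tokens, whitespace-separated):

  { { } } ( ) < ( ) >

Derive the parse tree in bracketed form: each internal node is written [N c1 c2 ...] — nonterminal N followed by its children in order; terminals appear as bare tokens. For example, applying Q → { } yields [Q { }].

[P [Q { [P [Q { }]] }] [P [Q ( )] [P [Q < [P [Q ( )]] >]]]]

P
Q P
{ P } P
{ Q } P
{ { } } P
{ { } } Q P
{ { } } ( ) P
{ { } } ( ) Q
{ { } } ( ) < P >
{ { } } ( ) < Q >
{ { } } ( ) < ( ) >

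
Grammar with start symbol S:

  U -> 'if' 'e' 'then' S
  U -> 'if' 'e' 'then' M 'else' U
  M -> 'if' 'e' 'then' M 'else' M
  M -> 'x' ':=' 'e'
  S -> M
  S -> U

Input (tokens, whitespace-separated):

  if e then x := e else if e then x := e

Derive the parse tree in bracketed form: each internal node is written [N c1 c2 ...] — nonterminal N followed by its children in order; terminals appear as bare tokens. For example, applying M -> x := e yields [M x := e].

S
U
if e then M else U
if e then x := e else U
if e then x := e else if e then S
if e then x := e else if e then M
if e then x := e else if e then x := e

[S [U if e then [M x := e] else [U if e then [S [M x := e]]]]]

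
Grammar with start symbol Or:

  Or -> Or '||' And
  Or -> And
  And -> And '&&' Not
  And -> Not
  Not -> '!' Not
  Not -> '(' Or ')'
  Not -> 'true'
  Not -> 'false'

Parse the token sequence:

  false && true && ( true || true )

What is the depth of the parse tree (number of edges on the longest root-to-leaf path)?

[Or [And [And [And [Not false]] && [Not true]] && [Not ( [Or [Or [And [Not true]]] || [And [Not true]]] )]]]

7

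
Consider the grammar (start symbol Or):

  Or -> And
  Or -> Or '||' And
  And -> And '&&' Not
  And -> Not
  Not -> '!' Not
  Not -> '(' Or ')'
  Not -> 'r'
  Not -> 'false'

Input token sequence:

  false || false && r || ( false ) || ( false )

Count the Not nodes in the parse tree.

[Or [Or [Or [Or [And [Not false]]] || [And [And [Not false]] && [Not r]]] || [And [Not ( [Or [And [Not false]]] )]]] || [And [Not ( [Or [And [Not false]]] )]]]

7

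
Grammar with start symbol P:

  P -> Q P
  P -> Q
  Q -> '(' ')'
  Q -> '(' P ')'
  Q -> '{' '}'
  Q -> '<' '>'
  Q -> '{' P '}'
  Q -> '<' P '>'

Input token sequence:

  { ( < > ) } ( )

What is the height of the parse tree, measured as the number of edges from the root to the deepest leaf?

6

[P [Q { [P [Q ( [P [Q < >]] )]] }] [P [Q ( )]]]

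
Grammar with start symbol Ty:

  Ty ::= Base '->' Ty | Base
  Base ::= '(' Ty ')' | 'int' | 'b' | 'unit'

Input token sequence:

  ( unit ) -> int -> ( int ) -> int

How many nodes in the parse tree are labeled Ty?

6

[Ty [Base ( [Ty [Base unit]] )] -> [Ty [Base int] -> [Ty [Base ( [Ty [Base int]] )] -> [Ty [Base int]]]]]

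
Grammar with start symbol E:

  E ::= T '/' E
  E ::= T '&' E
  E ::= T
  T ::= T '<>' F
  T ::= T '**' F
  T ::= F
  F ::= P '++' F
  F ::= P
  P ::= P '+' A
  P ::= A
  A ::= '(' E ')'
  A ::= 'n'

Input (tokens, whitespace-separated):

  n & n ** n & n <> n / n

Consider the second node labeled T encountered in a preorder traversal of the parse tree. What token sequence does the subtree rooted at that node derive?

n ** n

[E [T [F [P [A n]]]] & [E [T [T [F [P [A n]]]] ** [F [P [A n]]]] & [E [T [T [F [P [A n]]]] <> [F [P [A n]]]] / [E [T [F [P [A n]]]]]]]]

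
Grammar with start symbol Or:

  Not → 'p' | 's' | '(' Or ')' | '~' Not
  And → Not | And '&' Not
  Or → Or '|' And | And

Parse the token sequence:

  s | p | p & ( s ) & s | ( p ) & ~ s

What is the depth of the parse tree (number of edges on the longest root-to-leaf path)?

[Or [Or [Or [Or [And [Not s]]] | [And [Not p]]] | [And [And [And [Not p]] & [Not ( [Or [And [Not s]]] )]] & [Not s]]] | [And [And [Not ( [Or [And [Not p]]] )]] & [Not ~ [Not s]]]]

8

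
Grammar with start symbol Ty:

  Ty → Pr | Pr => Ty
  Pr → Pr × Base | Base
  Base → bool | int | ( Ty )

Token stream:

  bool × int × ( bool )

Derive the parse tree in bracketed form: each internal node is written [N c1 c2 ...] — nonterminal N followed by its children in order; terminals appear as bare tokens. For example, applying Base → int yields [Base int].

[Ty [Pr [Pr [Pr [Base bool]] × [Base int]] × [Base ( [Ty [Pr [Base bool]]] )]]]

Ty
Pr
Pr × Base
Pr × Base × Base
Base × Base × Base
bool × Base × Base
bool × int × Base
bool × int × ( Ty )
bool × int × ( Pr )
bool × int × ( Base )
bool × int × ( bool )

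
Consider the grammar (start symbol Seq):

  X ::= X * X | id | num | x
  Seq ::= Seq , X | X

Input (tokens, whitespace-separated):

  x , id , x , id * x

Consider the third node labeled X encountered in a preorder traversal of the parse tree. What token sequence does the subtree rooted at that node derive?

x

[Seq [Seq [Seq [Seq [X x]] , [X id]] , [X x]] , [X [X id] * [X x]]]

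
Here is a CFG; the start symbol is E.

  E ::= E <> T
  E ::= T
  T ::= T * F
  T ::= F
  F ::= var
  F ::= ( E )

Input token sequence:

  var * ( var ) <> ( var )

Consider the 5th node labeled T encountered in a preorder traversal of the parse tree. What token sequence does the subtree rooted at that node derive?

[E [E [T [T [F var]] * [F ( [E [T [F var]]] )]]] <> [T [F ( [E [T [F var]]] )]]]

var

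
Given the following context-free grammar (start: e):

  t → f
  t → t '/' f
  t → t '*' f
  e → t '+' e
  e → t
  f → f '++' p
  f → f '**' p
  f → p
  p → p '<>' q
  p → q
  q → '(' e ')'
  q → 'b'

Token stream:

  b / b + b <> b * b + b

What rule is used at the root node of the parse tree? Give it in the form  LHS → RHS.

e → t '+' e

[e [t [t [f [p [q b]]]] / [f [p [q b]]]] + [e [t [t [f [p [p [q b]] <> [q b]]]] * [f [p [q b]]]] + [e [t [f [p [q b]]]]]]]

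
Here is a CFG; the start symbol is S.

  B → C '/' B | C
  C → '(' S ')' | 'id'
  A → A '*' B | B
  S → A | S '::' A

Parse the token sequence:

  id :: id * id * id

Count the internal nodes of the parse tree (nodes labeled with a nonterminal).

[S [S [A [B [C id]]]] :: [A [A [A [B [C id]]] * [B [C id]]] * [B [C id]]]]

14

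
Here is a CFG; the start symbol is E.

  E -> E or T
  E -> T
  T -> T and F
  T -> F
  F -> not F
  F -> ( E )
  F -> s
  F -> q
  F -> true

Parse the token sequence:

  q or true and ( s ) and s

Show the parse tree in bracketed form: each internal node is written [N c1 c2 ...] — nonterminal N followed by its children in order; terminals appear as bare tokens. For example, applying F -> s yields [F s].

E
E or T
T or T
F or T
q or T
q or T and F
q or T and F and F
q or F and F and F
q or true and F and F
q or true and ( E ) and F
q or true and ( T ) and F
q or true and ( F ) and F
q or true and ( s ) and F
q or true and ( s ) and s

[E [E [T [F q]]] or [T [T [T [F true]] and [F ( [E [T [F s]]] )]] and [F s]]]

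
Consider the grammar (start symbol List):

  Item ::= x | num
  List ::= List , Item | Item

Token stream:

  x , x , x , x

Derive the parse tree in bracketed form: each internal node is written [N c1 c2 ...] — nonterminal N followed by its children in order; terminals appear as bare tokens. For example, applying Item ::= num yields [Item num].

List
List , Item
List , Item , Item
List , Item , Item , Item
Item , Item , Item , Item
x , Item , Item , Item
x , x , Item , Item
x , x , x , Item
x , x , x , x

[List [List [List [List [Item x]] , [Item x]] , [Item x]] , [Item x]]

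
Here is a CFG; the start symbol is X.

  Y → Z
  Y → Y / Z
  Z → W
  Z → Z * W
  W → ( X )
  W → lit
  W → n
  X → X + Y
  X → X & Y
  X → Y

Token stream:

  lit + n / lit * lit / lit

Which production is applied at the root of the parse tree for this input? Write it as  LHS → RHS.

[X [X [Y [Z [W lit]]]] + [Y [Y [Y [Z [W n]]] / [Z [Z [W lit]] * [W lit]]] / [Z [W lit]]]]

X → X + Y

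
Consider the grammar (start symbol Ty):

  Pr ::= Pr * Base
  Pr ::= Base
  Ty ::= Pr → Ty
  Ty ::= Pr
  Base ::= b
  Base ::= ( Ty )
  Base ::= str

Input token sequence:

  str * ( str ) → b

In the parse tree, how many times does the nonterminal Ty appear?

[Ty [Pr [Pr [Base str]] * [Base ( [Ty [Pr [Base str]]] )]] → [Ty [Pr [Base b]]]]

3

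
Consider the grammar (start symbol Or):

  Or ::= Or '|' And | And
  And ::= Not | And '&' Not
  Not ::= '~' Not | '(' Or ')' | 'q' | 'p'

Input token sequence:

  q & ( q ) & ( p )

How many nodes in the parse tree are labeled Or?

[Or [And [And [And [Not q]] & [Not ( [Or [And [Not q]]] )]] & [Not ( [Or [And [Not p]]] )]]]

3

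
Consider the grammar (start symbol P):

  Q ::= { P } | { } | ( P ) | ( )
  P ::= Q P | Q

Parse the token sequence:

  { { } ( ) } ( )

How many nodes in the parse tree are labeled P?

4

[P [Q { [P [Q { }] [P [Q ( )]]] }] [P [Q ( )]]]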